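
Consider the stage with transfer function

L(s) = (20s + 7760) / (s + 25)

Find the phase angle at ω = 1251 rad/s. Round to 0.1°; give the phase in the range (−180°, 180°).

-16.1°

Substitute s = j1251:
Numerator: 20(j1251) + 7760 = 7760 + j25020
Denominator: (j1251) + 25 = 25 + j1251
|N| = √(7760² + 25020²) ≈ 26196, ∠N ≈ 72.77°
|D| = √(25² + 1251²) ≈ 1251.2, ∠D ≈ 88.86°
∠L = 72.77° − 88.86° = -16.09°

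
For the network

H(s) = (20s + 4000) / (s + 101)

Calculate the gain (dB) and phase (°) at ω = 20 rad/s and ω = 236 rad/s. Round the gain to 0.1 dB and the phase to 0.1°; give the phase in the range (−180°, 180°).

ω = 20: 31.8 dB, -5.5°; ω = 236: 27.6 dB, -17.1°

Substitute s = j20:
Numerator: 20(j20) + 4000 = 4000 + j400
Denominator: (j20) + 101 = 101 + j20
|N| = √(4000² + 400²) ≈ 4020, ∠N ≈ 5.71°
|D| = √(101² + 20²) ≈ 102.96, ∠D ≈ 11.20°
|H| = 4020 / 102.96 ≈ 39.044
Gain = 20 log₁₀(39.044) ≈ 31.83 dB
∠H = 5.71° − 11.20° = -5.49°

Substitute s = j236:
Numerator: 20(j236) + 4000 = 4000 + j4720
Denominator: (j236) + 101 = 101 + j236
|N| = √(4000² + 4720²) ≈ 6187, ∠N ≈ 49.72°
|D| = √(101² + 236²) ≈ 256.7, ∠D ≈ 66.83°
|H| = 6187 / 256.7 ≈ 24.102
Gain = 20 log₁₀(24.102) ≈ 27.64 dB
∠H = 49.72° − 66.83° = -17.11°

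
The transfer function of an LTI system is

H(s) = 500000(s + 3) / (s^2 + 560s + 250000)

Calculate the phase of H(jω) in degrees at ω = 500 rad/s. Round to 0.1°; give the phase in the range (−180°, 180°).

-0.3°

At s = jω = j500:
zero (s+3): 3 + j500 → |·| = √(3²+500²) = √250009 ≈ 500.01, ∠ = arctan(500/3) ≈ 89.66°
quadratic: (j500)² + 560·j500 + 250000 = 0 + j280000 → |·| ≈ 2.8e+05, ∠ ≈ 90.00°
∠H = 89.66° − 90.00° = -0.34°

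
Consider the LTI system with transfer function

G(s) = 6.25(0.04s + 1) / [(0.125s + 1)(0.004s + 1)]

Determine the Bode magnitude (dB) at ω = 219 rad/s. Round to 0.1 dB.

At ω = 219 rad/s:
zero (1 + j219·0.04) = 1 + j8.76 → |·| ≈ 8.8169, ∠ ≈ 83.49°
pole (1 + j219·0.125) = 1 + j27.375 → |·| ≈ 27.393, ∠ ≈ 87.91°
pole (1 + j219·0.004) = 1 + j0.876 → |·| ≈ 1.3294, ∠ ≈ 41.22°
|G| = 6.25 · 8.8169 / (27.393 · 1.3294) ≈ 1.5132
Gain = 20 log₁₀(1.5132) ≈ 3.60 dB

3.6 dB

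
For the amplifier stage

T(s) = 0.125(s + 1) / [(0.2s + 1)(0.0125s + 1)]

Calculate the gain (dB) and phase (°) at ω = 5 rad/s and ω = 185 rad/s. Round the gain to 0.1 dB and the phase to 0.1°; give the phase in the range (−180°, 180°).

At ω = 5 rad/s:
zero (1 + j5·1) = 1 + j5 → |·| ≈ 5.099, ∠ ≈ 78.69°
pole (1 + j5·0.2) = 1 + j1 → |·| ≈ 1.4142, ∠ ≈ 45.00°
pole (1 + j5·0.0125) = 1 + j0.0625 → |·| ≈ 1.002, ∠ ≈ 3.58°
|T| = 0.125 · 5.099 / (1.4142 · 1.002) ≈ 0.4498
Gain = 20 log₁₀(0.4498) ≈ -6.94 dB
∠T = (78.69°) − (45.00° + 3.58°) = 30.11°

At ω = 185 rad/s:
zero (1 + j185·1) = 1 + j185 → |·| ≈ 185, ∠ ≈ 89.69°
pole (1 + j185·0.2) = 1 + j37 → |·| ≈ 37.014, ∠ ≈ 88.45°
pole (1 + j185·0.0125) = 1 + j2.3125 → |·| ≈ 2.5195, ∠ ≈ 66.61°
|T| = 0.125 · 185 / (37.014 · 2.5195) ≈ 0.24797
Gain = 20 log₁₀(0.24797) ≈ -12.11 dB
∠T = (89.69°) − (88.45° + 66.61°) = -65.37°

ω = 5: -6.9 dB, 30.1°; ω = 185: -12.1 dB, -65.4°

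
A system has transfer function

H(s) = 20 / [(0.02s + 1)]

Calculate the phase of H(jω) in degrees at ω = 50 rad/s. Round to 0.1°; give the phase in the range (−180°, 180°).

-45.0°

At ω = 50 rad/s:
pole (1 + j50·0.02) = 1 + j1 → |·| ≈ 1.4142, ∠ ≈ 45.00°
∠H = (0°) − (45.00°) = -45.00°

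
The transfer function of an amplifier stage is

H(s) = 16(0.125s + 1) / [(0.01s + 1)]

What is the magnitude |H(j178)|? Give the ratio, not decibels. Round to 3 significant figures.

175

At ω = 178 rad/s:
zero (1 + j178·0.125) = 1 + j22.25 → |·| ≈ 22.272, ∠ ≈ 87.43°
pole (1 + j178·0.01) = 1 + j1.78 → |·| ≈ 2.0417, ∠ ≈ 60.67°
|H| = 16 · 22.272 / (2.0417) ≈ 174.54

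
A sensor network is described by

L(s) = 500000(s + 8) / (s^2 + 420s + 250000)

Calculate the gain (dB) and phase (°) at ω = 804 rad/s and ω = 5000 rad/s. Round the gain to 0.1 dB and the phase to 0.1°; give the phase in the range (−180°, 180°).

At s = jω = j804:
zero (s+8): 8 + j804 → |·| = √(8²+804²) = √646480 ≈ 804.04, ∠ = arctan(804/8) ≈ 89.43°
quadratic: (j804)² + 420·j804 + 250000 = -396416 + j337680 → |·| ≈ 5.2074e+05, ∠ ≈ 139.57°
|L| = 500000 · 804.04 / 5.2074e+05 ≈ 772.02
Gain = 20 log₁₀(772.02) ≈ 57.75 dB
∠L = 89.43° − 139.57° = -50.14°

At s = jω = j5000:
zero (s+8): 8 + j5000 → |·| = √(8²+5000²) = √25000064 ≈ 5000, ∠ = arctan(5000/8) ≈ 89.91°
quadratic: (j5000)² + 420·j5000 + 250000 = -24750000 + j2100000 → |·| ≈ 2.4839e+07, ∠ ≈ 175.15°
|L| = 500000 · 5000 / 2.4839e+07 ≈ 100.65
Gain = 20 log₁₀(100.65) ≈ 40.06 dB
∠L = 89.91° − 175.15° = -85.24°

ω = 804: 57.8 dB, -50.1°; ω = 5000: 40.1 dB, -85.2°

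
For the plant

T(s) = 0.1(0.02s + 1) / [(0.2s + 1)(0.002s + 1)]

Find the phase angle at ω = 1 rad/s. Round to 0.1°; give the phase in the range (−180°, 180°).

-10.3°

At ω = 1 rad/s:
zero (1 + j1·0.02) = 1 + j0.02 → |·| ≈ 1.0002, ∠ ≈ 1.15°
pole (1 + j1·0.2) = 1 + j0.2 → |·| ≈ 1.0198, ∠ ≈ 11.31°
pole (1 + j1·0.002) = 1 + j0.002 → |·| ≈ 1, ∠ ≈ 0.11°
∠T = (1.15°) − (11.31° + 0.11°) = -10.27°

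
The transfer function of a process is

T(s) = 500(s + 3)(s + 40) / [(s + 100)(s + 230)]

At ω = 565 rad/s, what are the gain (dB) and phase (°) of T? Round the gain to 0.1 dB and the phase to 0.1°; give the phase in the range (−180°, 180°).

53.2 dB, 27.8°

At s = jω = j565:
zero (s+3): 3 + j565 → |·| = √(3²+565²) = √319234 ≈ 565.01, ∠ = arctan(565/3) ≈ 89.70°
zero (s+40): 40 + j565 → |·| = √(40²+565²) = √320825 ≈ 566.41, ∠ = arctan(565/40) ≈ 85.95°
pole (s+100): 100 + j565 → |·| = √(100²+565²) = √329225 ≈ 573.78, ∠ = arctan(565/100) ≈ 79.96°
pole (s+230): 230 + j565 → |·| = √(230²+565²) = √372125 ≈ 610.02, ∠ = arctan(565/230) ≈ 67.85°
|T| = 500 · 3.2003e+05 / 3.5002e+05 ≈ 457.16
Gain = 20 log₁₀(457.16) ≈ 53.20 dB
∠T = 175.65° − 147.81° = 27.84°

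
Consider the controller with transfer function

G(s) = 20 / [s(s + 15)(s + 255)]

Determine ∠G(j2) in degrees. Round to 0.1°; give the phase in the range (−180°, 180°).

-98.0°

At s = jω = j2:
pole (s+15): 15 + j2 → |·| = √(15²+2²) = √229 ≈ 15.133, ∠ = arctan(2/15) ≈ 7.59°
pole (s+255): 255 + j2 → |·| = √(255²+2²) = √65029 ≈ 255.01, ∠ = arctan(2/255) ≈ 0.45°
pole at origin: |s| = 2, ∠ = 90.00° (in denominator)
∠G = 0.00° − 98.04° = -98.04°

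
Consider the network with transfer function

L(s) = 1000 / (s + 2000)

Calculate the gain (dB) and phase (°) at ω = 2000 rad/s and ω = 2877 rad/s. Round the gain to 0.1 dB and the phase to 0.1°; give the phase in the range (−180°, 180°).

ω = 2000: -9.0 dB, -45.0°; ω = 2877: -10.9 dB, -55.2°

At s = jω = j2000:
pole (s+2000): 2000 + j2000 → |·| = √(2000²+2000²) = √8000000 ≈ 2828.4, ∠ = arctan(2000/2000) ≈ 45.00°
|L| = 1000 / 2828.4 ≈ 0.35356
Gain = 20 log₁₀(0.35356) ≈ -9.03 dB
∠L = 0.00° − 45.00° = -45.00°

At s = jω = j2877:
pole (s+2000): 2000 + j2877 → |·| = √(2000²+2877²) = √12277129 ≈ 3503.9, ∠ = arctan(2877/2000) ≈ 55.19°
|L| = 1000 / 3503.9 ≈ 0.2854
Gain = 20 log₁₀(0.2854) ≈ -10.89 dB
∠L = 0.00° − 55.19° = -55.19°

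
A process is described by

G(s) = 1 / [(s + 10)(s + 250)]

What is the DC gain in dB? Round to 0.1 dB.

G(0) = 1 / (10·250) = 0.0004
20 log₁₀(0.0004) ≈ -67.96 dB

-68.0 dB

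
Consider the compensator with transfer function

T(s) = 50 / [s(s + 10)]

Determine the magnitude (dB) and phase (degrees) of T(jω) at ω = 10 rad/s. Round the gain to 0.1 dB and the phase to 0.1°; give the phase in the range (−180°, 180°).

At s = jω = j10:
pole (s+10): 10 + j10 → |·| = √(10²+10²) = √200 ≈ 14.142, ∠ = arctan(10/10) ≈ 45.00°
pole at origin: |s| = 10, ∠ = 90.00° (in denominator)
|T| = 50 / 141.42 ≈ 0.35356
Gain = 20 log₁₀(0.35356) ≈ -9.03 dB
∠T = 0.00° − 135.00° = -135.00°

-9.0 dB, -135.0°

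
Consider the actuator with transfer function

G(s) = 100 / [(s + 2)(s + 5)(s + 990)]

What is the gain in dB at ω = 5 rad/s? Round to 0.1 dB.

-51.5 dB

At s = jω = j5:
pole (s+2): 2 + j5 → |·| = √(2²+5²) = √29 ≈ 5.3852, ∠ = arctan(5/2) ≈ 68.20°
pole (s+5): 5 + j5 → |·| = √(5²+5²) = √50 ≈ 7.0711, ∠ = arctan(5/5) ≈ 45.00°
pole (s+990): 990 + j5 → |·| = √(990²+5²) = √980125 ≈ 990.01, ∠ = arctan(5/990) ≈ 0.29°
|G| = 100 / 37699 ≈ 0.0026526
Gain = 20 log₁₀(0.0026526) ≈ -51.53 dB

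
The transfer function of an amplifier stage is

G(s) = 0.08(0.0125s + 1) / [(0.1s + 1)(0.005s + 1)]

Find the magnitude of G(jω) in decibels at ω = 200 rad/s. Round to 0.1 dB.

At ω = 200 rad/s:
zero (1 + j200·0.0125) = 1 + j2.5 → |·| ≈ 2.6926, ∠ ≈ 68.20°
pole (1 + j200·0.1) = 1 + j20 → |·| ≈ 20.025, ∠ ≈ 87.14°
pole (1 + j200·0.005) = 1 + j1 → |·| ≈ 1.4142, ∠ ≈ 45.00°
|G| = 0.08 · 2.6926 / (20.025 · 1.4142) ≈ 0.0076064
Gain = 20 log₁₀(0.0076064) ≈ -42.38 dB

-42.4 dB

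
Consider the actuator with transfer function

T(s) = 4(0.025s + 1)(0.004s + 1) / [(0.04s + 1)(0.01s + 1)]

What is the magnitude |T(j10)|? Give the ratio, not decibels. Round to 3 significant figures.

At ω = 10 rad/s:
zero (1 + j10·0.025) = 1 + j0.25 → |·| ≈ 1.0308, ∠ ≈ 14.04°
zero (1 + j10·0.004) = 1 + j0.04 → |·| ≈ 1.0008, ∠ ≈ 2.29°
pole (1 + j10·0.04) = 1 + j0.4 → |·| ≈ 1.077, ∠ ≈ 21.80°
pole (1 + j10·0.01) = 1 + j0.1 → |·| ≈ 1.005, ∠ ≈ 5.71°
|T| = 4 · 1.0308 · 1.0008 / (1.077 · 1.005) ≈ 3.8124

3.81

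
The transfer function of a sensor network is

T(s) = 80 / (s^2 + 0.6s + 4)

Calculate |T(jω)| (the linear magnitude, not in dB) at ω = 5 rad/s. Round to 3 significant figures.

3.77

At s = jω = j5:
quadratic: (j5)² + 0.6·j5 + 4 = -21 + j3 → |·| ≈ 21.213, ∠ ≈ 171.87°
|T| = 80 / 21.213 ≈ 3.7713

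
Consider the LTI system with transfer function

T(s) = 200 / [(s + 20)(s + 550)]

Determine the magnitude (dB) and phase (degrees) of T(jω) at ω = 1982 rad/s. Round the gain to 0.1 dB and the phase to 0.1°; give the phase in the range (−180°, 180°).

-86.2 dB, -163.9°

At s = jω = j1982:
pole (s+20): 20 + j1982 → |·| = √(20²+1982²) = √3928724 ≈ 1982.1, ∠ = arctan(1982/20) ≈ 89.42°
pole (s+550): 550 + j1982 → |·| = √(550²+1982²) = √4230824 ≈ 2056.9, ∠ = arctan(1982/550) ≈ 74.49°
|T| = 200 / 4.077e+06 ≈ 4.9056e-05
Gain = 20 log₁₀(4.9056e-05) ≈ -86.19 dB
∠T = 0.00° − 163.91° = -163.91°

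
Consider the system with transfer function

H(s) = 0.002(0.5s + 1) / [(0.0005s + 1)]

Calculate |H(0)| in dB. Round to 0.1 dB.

-54.0 dB

H(0) = 0.002 · 1 / 1 = 0.002
20 log₁₀(0.002) ≈ -53.98 dB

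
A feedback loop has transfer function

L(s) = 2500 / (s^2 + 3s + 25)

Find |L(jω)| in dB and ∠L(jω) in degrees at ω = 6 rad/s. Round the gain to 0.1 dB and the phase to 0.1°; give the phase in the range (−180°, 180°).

41.5 dB, -121.4°

At s = jω = j6:
quadratic: (j6)² + 3·j6 + 25 = -11 + j18 → |·| ≈ 21.095, ∠ ≈ 121.43°
|L| = 2500 / 21.095 ≈ 118.51
Gain = 20 log₁₀(118.51) ≈ 41.48 dB
∠L = 0.00° − 121.43° = -121.43°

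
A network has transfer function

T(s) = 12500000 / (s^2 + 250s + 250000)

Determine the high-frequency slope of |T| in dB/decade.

-40 dB/decade

Each pole contributes −20 dB/decade at high frequency; each zero contributes +20 dB/decade.
Net: 0 zero(s) − 2 pole(s) → -40 dB/decade.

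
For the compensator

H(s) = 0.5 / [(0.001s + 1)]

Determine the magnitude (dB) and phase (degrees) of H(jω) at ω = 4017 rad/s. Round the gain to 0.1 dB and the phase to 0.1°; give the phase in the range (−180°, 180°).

-18.4 dB, -76.0°

At ω = 4017 rad/s:
pole (1 + j4017·0.001) = 1 + j4.017 → |·| ≈ 4.1396, ∠ ≈ 76.02°
|H| = 0.5 · 1 / (4.1396) ≈ 0.12078
Gain = 20 log₁₀(0.12078) ≈ -18.36 dB
∠H = (0°) − (76.02°) = -76.02°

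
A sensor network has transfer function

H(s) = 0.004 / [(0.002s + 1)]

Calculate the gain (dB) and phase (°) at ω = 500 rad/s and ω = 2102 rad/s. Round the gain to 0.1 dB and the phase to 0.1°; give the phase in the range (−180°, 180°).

ω = 500: -51.0 dB, -45.0°; ω = 2102: -60.7 dB, -76.6°

At ω = 500 rad/s:
pole (1 + j500·0.002) = 1 + j1 → |·| ≈ 1.4142, ∠ ≈ 45.00°
|H| = 0.004 · 1 / (1.4142) ≈ 0.0028285
Gain = 20 log₁₀(0.0028285) ≈ -50.97 dB
∠H = (0°) − (45.00°) = -45.00°

At ω = 2102 rad/s:
pole (1 + j2102·0.002) = 1 + j4.204 → |·| ≈ 4.3213, ∠ ≈ 76.62°
|H| = 0.004 · 1 / (4.3213) ≈ 0.00092565
Gain = 20 log₁₀(0.00092565) ≈ -60.67 dB
∠H = (0°) − (76.62°) = -76.62°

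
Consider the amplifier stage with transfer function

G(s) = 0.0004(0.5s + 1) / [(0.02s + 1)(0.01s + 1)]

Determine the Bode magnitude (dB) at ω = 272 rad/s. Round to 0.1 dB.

-49.4 dB

At ω = 272 rad/s:
zero (1 + j272·0.5) = 1 + j136 → |·| ≈ 136, ∠ ≈ 89.58°
pole (1 + j272·0.02) = 1 + j5.44 → |·| ≈ 5.5311, ∠ ≈ 79.58°
pole (1 + j272·0.01) = 1 + j2.72 → |·| ≈ 2.898, ∠ ≈ 69.81°
|G| = 0.0004 · 136 / (5.5311 · 2.898) ≈ 0.0033938
Gain = 20 log₁₀(0.0033938) ≈ -49.39 dB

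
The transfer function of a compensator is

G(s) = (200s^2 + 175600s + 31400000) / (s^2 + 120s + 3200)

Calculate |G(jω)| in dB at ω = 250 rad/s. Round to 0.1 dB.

Substitute s = j250:
Numerator: 200(j250)^2 + 175600(j250) + 31400000 = 18900000 + j43900000
Denominator: (j250)^2 + 120(j250) + 3200 = -59300 + j30000
|N| = √(18900000² + 43900000²) ≈ 4.7796e+07, ∠N ≈ 66.71°
|D| = √(59300² + 30000²) ≈ 66457, ∠D ≈ 153.17°
|G| = 4.7796e+07 / 66457 ≈ 719.2
Gain = 20 log₁₀(719.2) ≈ 57.14 dB

57.1 dB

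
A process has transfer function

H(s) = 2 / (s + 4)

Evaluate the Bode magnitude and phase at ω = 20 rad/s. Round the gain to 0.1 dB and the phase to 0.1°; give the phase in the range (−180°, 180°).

-20.2 dB, -78.7°

At s = jω = j20:
pole (s+4): 4 + j20 → |·| = √(4²+20²) = √416 ≈ 20.396, ∠ = arctan(20/4) ≈ 78.69°
|H| = 2 / 20.396 ≈ 0.098058
Gain = 20 log₁₀(0.098058) ≈ -20.17 dB
∠H = 0.00° − 78.69° = -78.69°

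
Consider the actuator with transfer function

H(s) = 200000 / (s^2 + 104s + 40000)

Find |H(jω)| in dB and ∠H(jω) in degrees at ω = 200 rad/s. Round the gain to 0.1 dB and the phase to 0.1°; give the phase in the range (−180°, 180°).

At s = jω = j200:
quadratic: (j200)² + 104·j200 + 40000 = 0 + j20800 → |·| ≈ 20800, ∠ ≈ 90.00°
|H| = 200000 / 20800 ≈ 9.6154
Gain = 20 log₁₀(9.6154) ≈ 19.66 dB
∠H = 0.00° − 90.00° = -90.00°

19.7 dB, -90.0°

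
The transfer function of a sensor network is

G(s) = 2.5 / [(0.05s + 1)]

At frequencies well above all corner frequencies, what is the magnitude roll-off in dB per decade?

-20 dB/decade

Each pole contributes −20 dB/decade at high frequency; each zero contributes +20 dB/decade.
Net: 0 zero(s) − 1 pole(s) → -20 dB/decade.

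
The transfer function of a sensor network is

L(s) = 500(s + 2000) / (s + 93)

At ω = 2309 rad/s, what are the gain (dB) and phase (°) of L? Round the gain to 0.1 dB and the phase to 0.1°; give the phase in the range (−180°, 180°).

At s = jω = j2309:
zero (s+2000): 2000 + j2309 → |·| = √(2000²+2309²) = √9331481 ≈ 3054.7, ∠ = arctan(2309/2000) ≈ 49.10°
pole (s+93): 93 + j2309 → |·| = √(93²+2309²) = √5340130 ≈ 2310.9, ∠ = arctan(2309/93) ≈ 87.69°
|L| = 500 · 3054.7 / 2310.9 ≈ 660.93
Gain = 20 log₁₀(660.93) ≈ 56.40 dB
∠L = 49.10° − 87.69° = -38.59°

56.4 dB, -38.6°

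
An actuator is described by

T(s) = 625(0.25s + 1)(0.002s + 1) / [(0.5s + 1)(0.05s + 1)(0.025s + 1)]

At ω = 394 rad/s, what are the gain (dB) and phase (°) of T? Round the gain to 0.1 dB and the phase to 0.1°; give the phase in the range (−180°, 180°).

At ω = 394 rad/s:
zero (1 + j394·0.25) = 1 + j98.5 → |·| ≈ 98.505, ∠ ≈ 89.42°
zero (1 + j394·0.002) = 1 + j0.788 → |·| ≈ 1.2732, ∠ ≈ 38.24°
pole (1 + j394·0.5) = 1 + j197 → |·| ≈ 197, ∠ ≈ 89.71°
pole (1 + j394·0.05) = 1 + j19.7 → |·| ≈ 19.725, ∠ ≈ 87.09°
pole (1 + j394·0.025) = 1 + j9.85 → |·| ≈ 9.9006, ∠ ≈ 84.20°
|T| = 625 · 98.505 · 1.2732 / (197 · 19.725 · 9.9006) ≈ 2.0375
Gain = 20 log₁₀(2.0375) ≈ 6.18 dB
∠T = (89.42° + 38.24°) − (89.71° + 87.09° + 84.20°) = -133.34°

6.2 dB, -133.3°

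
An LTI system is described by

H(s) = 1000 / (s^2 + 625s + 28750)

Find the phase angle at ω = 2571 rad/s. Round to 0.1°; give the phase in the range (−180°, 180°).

Substitute s = j2571:
Numerator: 1000 = 1000 + j0
Denominator: (j2571)^2 + 625(j2571) + 28750 = -6581291 + j1606875
|N| = √(1000² + 0²) ≈ 1000, ∠N ≈ 0.00°
|D| = √(6581291² + 1606875²) ≈ 6.7746e+06, ∠D ≈ 166.28°
∠H = 0.00° − 166.28° = -166.28°

-166.3°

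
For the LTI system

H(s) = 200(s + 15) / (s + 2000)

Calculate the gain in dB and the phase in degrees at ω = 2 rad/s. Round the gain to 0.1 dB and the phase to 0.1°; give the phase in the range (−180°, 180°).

At s = jω = j2:
zero (s+15): 15 + j2 → |·| = √(15²+2²) = √229 ≈ 15.133, ∠ = arctan(2/15) ≈ 7.59°
pole (s+2000): 2000 + j2 → |·| = √(2000²+2²) = √4000004 ≈ 2000, ∠ = arctan(2/2000) ≈ 0.06°
|H| = 200 · 15.133 / 2000 ≈ 1.5133
Gain = 20 log₁₀(1.5133) ≈ 3.60 dB
∠H = 7.59° − 0.06° = 7.53°

3.6 dB, 7.5°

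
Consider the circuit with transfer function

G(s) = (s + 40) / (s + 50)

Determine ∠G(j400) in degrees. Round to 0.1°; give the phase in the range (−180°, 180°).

At s = jω = j400:
zero (s+40): 40 + j400 → |·| = √(40²+400²) = √161600 ≈ 402, ∠ = arctan(400/40) ≈ 84.29°
pole (s+50): 50 + j400 → |·| = √(50²+400²) = √162500 ≈ 403.11, ∠ = arctan(400/50) ≈ 82.87°
∠G = 84.29° − 82.87° = 1.42°

1.4°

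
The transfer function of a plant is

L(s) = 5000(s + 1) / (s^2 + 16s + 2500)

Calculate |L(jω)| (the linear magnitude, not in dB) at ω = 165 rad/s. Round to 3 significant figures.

33.2

At s = jω = j165:
zero (s+1): 1 + j165 → |·| = √(1²+165²) = √27226 ≈ 165, ∠ = arctan(165/1) ≈ 89.65°
quadratic: (j165)² + 16·j165 + 2500 = -24725 + j2640 → |·| ≈ 24866, ∠ ≈ 173.91°
|L| = 5000 · 165 / 24866 ≈ 33.178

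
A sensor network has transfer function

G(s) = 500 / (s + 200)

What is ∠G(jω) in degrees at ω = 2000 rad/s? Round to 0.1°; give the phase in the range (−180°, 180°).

At s = jω = j2000:
pole (s+200): 200 + j2000 → |·| = √(200²+2000²) = √4040000 ≈ 2010, ∠ = arctan(2000/200) ≈ 84.29°
∠G = 0.00° − 84.29° = -84.29°

-84.3°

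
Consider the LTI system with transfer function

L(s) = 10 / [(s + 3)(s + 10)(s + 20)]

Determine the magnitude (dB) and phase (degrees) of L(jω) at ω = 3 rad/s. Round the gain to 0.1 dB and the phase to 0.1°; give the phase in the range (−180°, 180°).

-39.0 dB, -70.2°

At s = jω = j3:
pole (s+3): 3 + j3 → |·| = √(3²+3²) = √18 ≈ 4.2426, ∠ = arctan(3/3) ≈ 45.00°
pole (s+10): 10 + j3 → |·| = √(10²+3²) = √109 ≈ 10.44, ∠ = arctan(3/10) ≈ 16.70°
pole (s+20): 20 + j3 → |·| = √(20²+3²) = √409 ≈ 20.224, ∠ = arctan(3/20) ≈ 8.53°
|L| = 10 / 895.78 ≈ 0.011163
Gain = 20 log₁₀(0.011163) ≈ -39.04 dB
∠L = 0.00° − 70.23° = -70.23°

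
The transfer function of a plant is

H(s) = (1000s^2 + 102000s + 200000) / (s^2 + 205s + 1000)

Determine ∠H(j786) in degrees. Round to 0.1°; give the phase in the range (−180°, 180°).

Substitute s = j786:
Numerator: 1000(j786)^2 + 102000(j786) + 200000 = -617596000 + j80172000
Denominator: (j786)^2 + 205(j786) + 1000 = -616796 + j161130
|N| = √(617596000² + 80172000²) ≈ 6.2278e+08, ∠N ≈ 172.60°
|D| = √(616796² + 161130²) ≈ 6.375e+05, ∠D ≈ 165.36°
∠H = 172.60° − 165.36° = 7.24°

7.2°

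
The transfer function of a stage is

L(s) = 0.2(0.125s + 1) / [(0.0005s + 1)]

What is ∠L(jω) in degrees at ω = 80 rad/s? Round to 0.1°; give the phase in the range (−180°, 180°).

82.0°

At ω = 80 rad/s:
zero (1 + j80·0.125) = 1 + j10 → |·| ≈ 10.05, ∠ ≈ 84.29°
pole (1 + j80·0.0005) = 1 + j0.04 → |·| ≈ 1.0008, ∠ ≈ 2.29°
∠L = (84.29°) − (2.29°) = 82.00°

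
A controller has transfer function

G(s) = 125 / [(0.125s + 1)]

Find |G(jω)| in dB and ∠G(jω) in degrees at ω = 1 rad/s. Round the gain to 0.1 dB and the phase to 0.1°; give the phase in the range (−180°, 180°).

41.9 dB, -7.1°

At ω = 1 rad/s:
pole (1 + j1·0.125) = 1 + j0.125 → |·| ≈ 1.0078, ∠ ≈ 7.13°
|G| = 125 · 1 / (1.0078) ≈ 124.03
Gain = 20 log₁₀(124.03) ≈ 41.87 dB
∠G = (0°) − (7.13°) = -7.13°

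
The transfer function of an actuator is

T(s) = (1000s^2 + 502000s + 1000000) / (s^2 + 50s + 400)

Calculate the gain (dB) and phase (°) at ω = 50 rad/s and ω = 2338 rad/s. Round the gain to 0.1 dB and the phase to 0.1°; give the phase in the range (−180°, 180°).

ω = 50: 77.7 dB, -36.6°; ω = 2338: 60.2 dB, -10.9°

Substitute s = j50:
Numerator: 1000(j50)^2 + 502000(j50) + 1000000 = -1500000 + j25100000
Denominator: (j50)^2 + 50(j50) + 400 = -2100 + j2500
|N| = √(1500000² + 25100000²) ≈ 2.5145e+07, ∠N ≈ 93.42°
|D| = √(2100² + 2500²) ≈ 3265, ∠D ≈ 130.03°
|T| = 2.5145e+07 / 3265 ≈ 7701.4
Gain = 20 log₁₀(7701.4) ≈ 77.73 dB
∠T = 93.42° − 130.03° = -36.61°

Substitute s = j2338:
Numerator: 1000(j2338)^2 + 502000(j2338) + 1000000 = -5465244000 + j1173676000
Denominator: (j2338)^2 + 50(j2338) + 400 = -5465844 + j116900
|N| = √(5465244000² + 1173676000²) ≈ 5.5898e+09, ∠N ≈ 167.88°
|D| = √(5465844² + 116900²) ≈ 5.4671e+06, ∠D ≈ 178.77°
|T| = 5.5898e+09 / 5.4671e+06 ≈ 1022.4
Gain = 20 log₁₀(1022.4) ≈ 60.19 dB
∠T = 167.88° − 178.77° = -10.89°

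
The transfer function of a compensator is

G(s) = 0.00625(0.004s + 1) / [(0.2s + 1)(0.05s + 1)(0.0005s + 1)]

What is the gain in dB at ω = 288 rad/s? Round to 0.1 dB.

At ω = 288 rad/s:
zero (1 + j288·0.004) = 1 + j1.152 → |·| ≈ 1.5255, ∠ ≈ 49.04°
pole (1 + j288·0.2) = 1 + j57.6 → |·| ≈ 57.609, ∠ ≈ 89.01°
pole (1 + j288·0.05) = 1 + j14.4 → |·| ≈ 14.435, ∠ ≈ 86.03°
pole (1 + j288·0.0005) = 1 + j0.144 → |·| ≈ 1.0103, ∠ ≈ 8.19°
|G| = 0.00625 · 1.5255 / (57.609 · 14.435 · 1.0103) ≈ 1.1348e-05
Gain = 20 log₁₀(1.1348e-05) ≈ -98.90 dB

-98.9 dB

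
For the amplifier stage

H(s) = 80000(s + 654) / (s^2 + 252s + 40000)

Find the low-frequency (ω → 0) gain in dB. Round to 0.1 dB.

62.3 dB

H(0) = 80000·654 / 40000 = 1308
20 log₁₀(1308) ≈ 62.33 dB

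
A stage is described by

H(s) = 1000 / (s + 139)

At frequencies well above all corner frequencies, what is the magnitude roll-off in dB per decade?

-20 dB/decade

Each pole contributes −20 dB/decade at high frequency; each zero contributes +20 dB/decade.
Net: 0 zero(s) − 1 pole(s) → -20 dB/decade.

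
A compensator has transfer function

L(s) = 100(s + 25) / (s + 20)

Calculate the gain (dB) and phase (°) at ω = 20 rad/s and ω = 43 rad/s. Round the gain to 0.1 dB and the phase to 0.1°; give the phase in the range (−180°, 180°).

ω = 20: 41.1 dB, -6.3°; ω = 43: 40.4 dB, -5.2°

At s = jω = j20:
zero (s+25): 25 + j20 → |·| = √(25²+20²) = √1025 ≈ 32.016, ∠ = arctan(20/25) ≈ 38.66°
pole (s+20): 20 + j20 → |·| = √(20²+20²) = √800 ≈ 28.284, ∠ = arctan(20/20) ≈ 45.00°
|L| = 100 · 32.016 / 28.284 ≈ 113.19
Gain = 20 log₁₀(113.19) ≈ 41.08 dB
∠L = 38.66° − 45.00° = -6.34°

At s = jω = j43:
zero (s+25): 25 + j43 → |·| = √(25²+43²) = √2474 ≈ 49.739, ∠ = arctan(43/25) ≈ 59.83°
pole (s+20): 20 + j43 → |·| = √(20²+43²) = √2249 ≈ 47.424, ∠ = arctan(43/20) ≈ 65.06°
|L| = 100 · 49.739 / 47.424 ≈ 104.88
Gain = 20 log₁₀(104.88) ≈ 40.41 dB
∠L = 59.83° − 65.06° = -5.23°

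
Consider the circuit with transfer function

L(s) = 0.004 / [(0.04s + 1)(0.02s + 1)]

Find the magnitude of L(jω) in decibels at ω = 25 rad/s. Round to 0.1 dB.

At ω = 25 rad/s:
pole (1 + j25·0.04) = 1 + j1 → |·| ≈ 1.4142, ∠ ≈ 45.00°
pole (1 + j25·0.02) = 1 + j0.5 → |·| ≈ 1.118, ∠ ≈ 26.57°
|L| = 0.004 · 1 / (1.4142 · 1.118) ≈ 0.0025299
Gain = 20 log₁₀(0.0025299) ≈ -51.94 dB

-51.9 dB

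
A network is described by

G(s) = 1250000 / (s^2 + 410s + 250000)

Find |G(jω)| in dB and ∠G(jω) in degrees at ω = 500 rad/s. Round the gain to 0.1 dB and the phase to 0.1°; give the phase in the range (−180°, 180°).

15.7 dB, -90.0°

At s = jω = j500:
quadratic: (j500)² + 410·j500 + 250000 = 0 + j205000 → |·| ≈ 2.05e+05, ∠ ≈ 90.00°
|G| = 1250000 / 2.05e+05 ≈ 6.0976
Gain = 20 log₁₀(6.0976) ≈ 15.70 dB
∠G = 0.00° − 90.00° = -90.00°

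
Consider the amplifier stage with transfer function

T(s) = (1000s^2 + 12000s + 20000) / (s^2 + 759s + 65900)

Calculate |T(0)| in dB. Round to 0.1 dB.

T(0) = 20000 / 65900 ≈ 0.30349
20 log₁₀(0.30349) ≈ -10.36 dB

-10.4 dB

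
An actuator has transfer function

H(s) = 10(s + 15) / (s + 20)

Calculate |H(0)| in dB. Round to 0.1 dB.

H(0) = 10·15 / (20) = 7.5
20 log₁₀(7.5) ≈ 17.50 dB

17.5 dB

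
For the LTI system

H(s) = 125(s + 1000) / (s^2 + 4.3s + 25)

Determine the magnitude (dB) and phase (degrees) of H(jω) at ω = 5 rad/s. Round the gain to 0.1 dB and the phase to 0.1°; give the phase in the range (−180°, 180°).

At s = jω = j5:
zero (s+1000): 1000 + j5 → |·| = √(1000²+5²) = √1000025 ≈ 1000, ∠ = arctan(5/1000) ≈ 0.29°
quadratic: (j5)² + 4.3·j5 + 25 = 0 + j21.5 → |·| ≈ 21.5, ∠ ≈ 90.00°
|H| = 125 · 1000 / 21.5 ≈ 5814
Gain = 20 log₁₀(5814) ≈ 75.29 dB
∠H = 0.29° − 90.00° = -89.71°

75.3 dB, -89.7°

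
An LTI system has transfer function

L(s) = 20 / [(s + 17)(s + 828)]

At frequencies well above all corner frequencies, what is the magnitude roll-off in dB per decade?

-40 dB/decade

Each pole contributes −20 dB/decade at high frequency; each zero contributes +20 dB/decade.
Net: 0 zero(s) − 2 pole(s) → -40 dB/decade.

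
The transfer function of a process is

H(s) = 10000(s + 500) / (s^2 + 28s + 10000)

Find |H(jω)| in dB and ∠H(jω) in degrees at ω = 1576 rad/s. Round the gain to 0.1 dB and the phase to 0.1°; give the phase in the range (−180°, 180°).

16.5 dB, -106.6°

At s = jω = j1576:
zero (s+500): 500 + j1576 → |·| = √(500²+1576²) = √2733776 ≈ 1653.4, ∠ = arctan(1576/500) ≈ 72.40°
quadratic: (j1576)² + 28·j1576 + 10000 = -2473776 + j44128 → |·| ≈ 2.4742e+06, ∠ ≈ 178.98°
|H| = 10000 · 1653.4 / 2.4742e+06 ≈ 6.6826
Gain = 20 log₁₀(6.6826) ≈ 16.50 dB
∠H = 72.40° − 178.98° = -106.58°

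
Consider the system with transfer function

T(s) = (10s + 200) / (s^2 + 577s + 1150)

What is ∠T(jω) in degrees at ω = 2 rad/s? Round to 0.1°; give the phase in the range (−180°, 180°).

-39.5°

Substitute s = j2:
Numerator: 10(j2) + 200 = 200 + j20
Denominator: (j2)^2 + 577(j2) + 1150 = 1146 + j1154
|N| = √(200² + 20²) ≈ 201, ∠N ≈ 5.71°
|D| = √(1146² + 1154²) ≈ 1626.4, ∠D ≈ 45.20°
∠T = 5.71° − 45.20° = -39.49°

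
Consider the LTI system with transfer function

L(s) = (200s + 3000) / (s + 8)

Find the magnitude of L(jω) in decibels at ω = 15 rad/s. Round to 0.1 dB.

47.9 dB

Substitute s = j15:
Numerator: 200(j15) + 3000 = 3000 + j3000
Denominator: (j15) + 8 = 8 + j15
|N| = √(3000² + 3000²) ≈ 4242.6, ∠N ≈ 45.00°
|D| = √(8² + 15²) ≈ 17, ∠D ≈ 61.93°
|L| = 4242.6 / 17 ≈ 249.56
Gain = 20 log₁₀(249.56) ≈ 47.94 dB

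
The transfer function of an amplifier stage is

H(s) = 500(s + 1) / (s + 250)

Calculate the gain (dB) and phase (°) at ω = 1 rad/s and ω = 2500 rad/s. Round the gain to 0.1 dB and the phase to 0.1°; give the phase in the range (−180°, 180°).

At s = jω = j1:
zero (s+1): 1 + j1 → |·| = √(1²+1²) = √2 ≈ 1.4142, ∠ = arctan(1/1) ≈ 45.00°
pole (s+250): 250 + j1 → |·| = √(250²+1²) = √62501 ≈ 250, ∠ = arctan(1/250) ≈ 0.23°
|H| = 500 · 1.4142 / 250 ≈ 2.8284
Gain = 20 log₁₀(2.8284) ≈ 9.03 dB
∠H = 45.00° − 0.23° = 44.77°

At s = jω = j2500:
zero (s+1): 1 + j2500 → |·| = √(1²+2500²) = √6250001 ≈ 2500, ∠ = arctan(2500/1) ≈ 89.98°
pole (s+250): 250 + j2500 → |·| = √(250²+2500²) = √6312500 ≈ 2512.5, ∠ = arctan(2500/250) ≈ 84.29°
|H| = 500 · 2500 / 2512.5 ≈ 497.51
Gain = 20 log₁₀(497.51) ≈ 53.94 dB
∠H = 89.98° − 84.29° = 5.69°

ω = 1: 9.0 dB, 44.8°; ω = 2500: 53.9 dB, 5.7°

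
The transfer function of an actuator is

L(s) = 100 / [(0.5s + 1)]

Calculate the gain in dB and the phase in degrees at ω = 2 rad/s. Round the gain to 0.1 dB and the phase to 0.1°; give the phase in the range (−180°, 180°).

At ω = 2 rad/s:
pole (1 + j2·0.5) = 1 + j1 → |·| ≈ 1.4142, ∠ ≈ 45.00°
|L| = 100 · 1 / (1.4142) ≈ 70.711
Gain = 20 log₁₀(70.711) ≈ 36.99 dB
∠L = (0°) − (45.00°) = -45.00°

37.0 dB, -45.0°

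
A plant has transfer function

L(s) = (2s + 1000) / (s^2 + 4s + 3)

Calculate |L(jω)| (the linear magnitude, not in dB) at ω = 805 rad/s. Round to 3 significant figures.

0.00292

Substitute s = j805:
Numerator: 2(j805) + 1000 = 1000 + j1610
Denominator: (j805)^2 + 4(j805) + 3 = -648022 + j3220
|N| = √(1000² + 1610²) ≈ 1895.3, ∠N ≈ 58.15°
|D| = √(648022² + 3220²) ≈ 6.4803e+05, ∠D ≈ 179.72°
|L| = 1895.3 / 6.4803e+05 ≈ 0.0029247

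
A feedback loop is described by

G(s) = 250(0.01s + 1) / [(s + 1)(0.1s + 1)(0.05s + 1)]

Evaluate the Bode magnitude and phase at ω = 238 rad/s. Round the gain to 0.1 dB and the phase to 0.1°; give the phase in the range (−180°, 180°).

-40.4 dB, 164.7°

At ω = 238 rad/s:
zero (1 + j238·0.01) = 1 + j2.38 → |·| ≈ 2.5815, ∠ ≈ 67.21°
pole (1 + j238·1) = 1 + j238 → |·| ≈ 238, ∠ ≈ 89.76°
pole (1 + j238·0.1) = 1 + j23.8 → |·| ≈ 23.821, ∠ ≈ 87.59°
pole (1 + j238·0.05) = 1 + j11.9 → |·| ≈ 11.942, ∠ ≈ 85.20°
|G| = 250 · 2.5815 / (238 · 23.821 · 11.942) ≈ 0.0095323
Gain = 20 log₁₀(0.0095323) ≈ -40.42 dB
∠G = (67.21°) − (89.76° + 87.59° + 85.20°) = -195.34° ≡ 164.66° (principal value)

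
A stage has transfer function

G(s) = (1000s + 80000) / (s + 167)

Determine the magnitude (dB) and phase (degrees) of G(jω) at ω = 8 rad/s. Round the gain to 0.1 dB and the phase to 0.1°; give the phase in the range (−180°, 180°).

53.6 dB, 3.0°

Substitute s = j8:
Numerator: 1000(j8) + 80000 = 80000 + j8000
Denominator: (j8) + 167 = 167 + j8
|N| = √(80000² + 8000²) ≈ 80399, ∠N ≈ 5.71°
|D| = √(167² + 8²) ≈ 167.19, ∠D ≈ 2.74°
|G| = 80399 / 167.19 ≈ 480.88
Gain = 20 log₁₀(480.88) ≈ 53.64 dB
∠G = 5.71° − 2.74° = 2.97°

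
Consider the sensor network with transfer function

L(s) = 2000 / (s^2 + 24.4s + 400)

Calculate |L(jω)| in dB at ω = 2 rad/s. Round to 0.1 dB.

At s = jω = j2:
quadratic: (j2)² + 24.4·j2 + 400 = 396 + j48.8 → |·| ≈ 399, ∠ ≈ 7.03°
|L| = 2000 / 399 ≈ 5.0125
Gain = 20 log₁₀(5.0125) ≈ 14.00 dB

14.0 dB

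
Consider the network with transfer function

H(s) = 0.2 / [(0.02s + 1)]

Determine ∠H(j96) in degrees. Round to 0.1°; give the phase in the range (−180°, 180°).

At ω = 96 rad/s:
pole (1 + j96·0.02) = 1 + j1.92 → |·| ≈ 2.1648, ∠ ≈ 62.49°
∠H = (0°) − (62.49°) = -62.49°

-62.5°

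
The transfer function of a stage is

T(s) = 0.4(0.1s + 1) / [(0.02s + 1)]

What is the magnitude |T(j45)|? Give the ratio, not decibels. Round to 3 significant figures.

1.37

At ω = 45 rad/s:
zero (1 + j45·0.1) = 1 + j4.5 → |·| ≈ 4.6098, ∠ ≈ 77.47°
pole (1 + j45·0.02) = 1 + j0.9 → |·| ≈ 1.3454, ∠ ≈ 41.99°
|T| = 0.4 · 4.6098 / (1.3454) ≈ 1.3705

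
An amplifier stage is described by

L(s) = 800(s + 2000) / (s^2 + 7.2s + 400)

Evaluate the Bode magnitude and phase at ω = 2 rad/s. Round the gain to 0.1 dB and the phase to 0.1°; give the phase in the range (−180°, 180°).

At s = jω = j2:
zero (s+2000): 2000 + j2 → |·| = √(2000²+2²) = √4000004 ≈ 2000, ∠ = arctan(2/2000) ≈ 0.06°
quadratic: (j2)² + 7.2·j2 + 400 = 396 + j14.4 → |·| ≈ 396.26, ∠ ≈ 2.08°
|L| = 800 · 2000 / 396.26 ≈ 4037.8
Gain = 20 log₁₀(4037.8) ≈ 72.12 dB
∠L = 0.06° − 2.08° = -2.02°

72.1 dB, -2.0°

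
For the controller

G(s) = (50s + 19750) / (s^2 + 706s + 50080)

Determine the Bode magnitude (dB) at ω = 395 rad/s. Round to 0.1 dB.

-20.6 dB

Substitute s = j395:
Numerator: 50(j395) + 19750 = 19750 + j19750
Denominator: (j395)^2 + 706(j395) + 50080 = -105945 + j278870
|N| = √(19750² + 19750²) ≈ 27931, ∠N ≈ 45.00°
|D| = √(105945² + 278870²) ≈ 2.9832e+05, ∠D ≈ 110.80°
|G| = 27931 / 2.9832e+05 ≈ 0.093628
Gain = 20 log₁₀(0.093628) ≈ -20.57 dB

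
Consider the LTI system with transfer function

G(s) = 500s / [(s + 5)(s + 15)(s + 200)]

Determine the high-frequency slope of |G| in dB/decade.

Each pole contributes −20 dB/decade at high frequency; each zero contributes +20 dB/decade.
Net: 1 zero(s) − 3 pole(s) → -40 dB/decade.

-40 dB/decade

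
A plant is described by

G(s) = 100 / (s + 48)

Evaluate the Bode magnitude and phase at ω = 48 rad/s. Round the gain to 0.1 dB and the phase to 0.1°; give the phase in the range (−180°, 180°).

Substitute s = j48:
Numerator: 100 = 100 + j0
Denominator: (j48) + 48 = 48 + j48
|N| = √(100² + 0²) ≈ 100, ∠N ≈ 0.00°
|D| = √(48² + 48²) ≈ 67.882, ∠D ≈ 45.00°
|G| = 100 / 67.882 ≈ 1.4731
Gain = 20 log₁₀(1.4731) ≈ 3.36 dB
∠G = 0.00° − 45.00° = -45.00°

3.4 dB, -45.0°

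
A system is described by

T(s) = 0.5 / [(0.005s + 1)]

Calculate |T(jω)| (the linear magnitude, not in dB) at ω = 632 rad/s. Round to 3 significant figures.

0.151

At ω = 632 rad/s:
pole (1 + j632·0.005) = 1 + j3.16 → |·| ≈ 3.3145, ∠ ≈ 72.44°
|T| = 0.5 · 1 / (3.3145) ≈ 0.15085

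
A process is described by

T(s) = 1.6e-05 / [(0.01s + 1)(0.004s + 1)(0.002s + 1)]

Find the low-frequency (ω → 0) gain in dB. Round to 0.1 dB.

-95.9 dB

T(0) = 1.6e-05 · 1 / 1 = 1.6e-05
20 log₁₀(1.6e-05) ≈ -95.92 dB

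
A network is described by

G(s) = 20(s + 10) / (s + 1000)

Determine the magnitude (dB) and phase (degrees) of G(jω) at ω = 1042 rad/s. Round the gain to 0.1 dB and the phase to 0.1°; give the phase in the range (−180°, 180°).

23.2 dB, 43.3°

At s = jω = j1042:
zero (s+10): 10 + j1042 → |·| = √(10²+1042²) = √1085864 ≈ 1042, ∠ = arctan(1042/10) ≈ 89.45°
pole (s+1000): 1000 + j1042 → |·| = √(1000²+1042²) = √2085764 ≈ 1444.2, ∠ = arctan(1042/1000) ≈ 46.18°
|G| = 20 · 1042 / 1444.2 ≈ 14.43
Gain = 20 log₁₀(14.43) ≈ 23.19 dB
∠G = 89.45° − 46.18° = 43.27°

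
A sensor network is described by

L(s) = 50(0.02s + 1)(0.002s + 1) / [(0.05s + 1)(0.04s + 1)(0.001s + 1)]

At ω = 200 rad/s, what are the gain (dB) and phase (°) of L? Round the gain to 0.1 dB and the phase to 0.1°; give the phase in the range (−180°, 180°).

At ω = 200 rad/s:
zero (1 + j200·0.02) = 1 + j4 → |·| ≈ 4.1231, ∠ ≈ 75.96°
zero (1 + j200·0.002) = 1 + j0.4 → |·| ≈ 1.077, ∠ ≈ 21.80°
pole (1 + j200·0.05) = 1 + j10 → |·| ≈ 10.05, ∠ ≈ 84.29°
pole (1 + j200·0.04) = 1 + j8 → |·| ≈ 8.0623, ∠ ≈ 82.87°
pole (1 + j200·0.001) = 1 + j0.2 → |·| ≈ 1.0198, ∠ ≈ 11.31°
|L| = 50 · 4.1231 · 1.077 / (10.05 · 8.0623 · 1.0198) ≈ 2.687
Gain = 20 log₁₀(2.687) ≈ 8.59 dB
∠L = (75.96° + 21.80°) − (84.29° + 82.87° + 11.31°) = -80.71°

8.6 dB, -80.7°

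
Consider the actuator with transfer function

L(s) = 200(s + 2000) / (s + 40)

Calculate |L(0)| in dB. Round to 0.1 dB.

L(0) = 200·2000 / (40) = 10000
20 log₁₀(10000) ≈ 80.00 dB

80.0 dB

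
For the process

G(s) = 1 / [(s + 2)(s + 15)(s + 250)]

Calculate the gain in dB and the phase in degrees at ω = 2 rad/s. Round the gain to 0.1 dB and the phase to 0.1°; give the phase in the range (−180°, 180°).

-80.6 dB, -53.1°

At s = jω = j2:
pole (s+2): 2 + j2 → |·| = √(2²+2²) = √8 ≈ 2.8284, ∠ = arctan(2/2) ≈ 45.00°
pole (s+15): 15 + j2 → |·| = √(15²+2²) = √229 ≈ 15.133, ∠ = arctan(2/15) ≈ 7.59°
pole (s+250): 250 + j2 → |·| = √(250²+2²) = √62504 ≈ 250.01, ∠ = arctan(2/250) ≈ 0.46°
|G| = 1 / 10701 ≈ 9.3449e-05
Gain = 20 log₁₀(9.3449e-05) ≈ -80.59 dB
∠G = 0.00° − 53.05° = -53.05°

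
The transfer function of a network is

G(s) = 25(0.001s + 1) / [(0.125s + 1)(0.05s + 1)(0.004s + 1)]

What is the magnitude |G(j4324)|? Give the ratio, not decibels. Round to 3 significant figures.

At ω = 4324 rad/s:
zero (1 + j4324·0.001) = 1 + j4.324 → |·| ≈ 4.4381, ∠ ≈ 76.98°
pole (1 + j4324·0.125) = 1 + j540.5 → |·| ≈ 540.5, ∠ ≈ 89.89°
pole (1 + j4324·0.05) = 1 + j216.2 → |·| ≈ 216.2, ∠ ≈ 89.73°
pole (1 + j4324·0.004) = 1 + j17.296 → |·| ≈ 17.325, ∠ ≈ 86.69°
|G| = 25 · 4.4381 / (540.5 · 216.2 · 17.325) ≈ 5.4804e-05

5.48e-05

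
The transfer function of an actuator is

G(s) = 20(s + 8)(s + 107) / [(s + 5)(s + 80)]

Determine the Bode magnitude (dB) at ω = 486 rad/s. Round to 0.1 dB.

26.1 dB

At s = jω = j486:
zero (s+8): 8 + j486 → |·| = √(8²+486²) = √236260 ≈ 486.07, ∠ = arctan(486/8) ≈ 89.06°
zero (s+107): 107 + j486 → |·| = √(107²+486²) = √247645 ≈ 497.64, ∠ = arctan(486/107) ≈ 77.58°
pole (s+5): 5 + j486 → |·| = √(5²+486²) = √236221 ≈ 486.03, ∠ = arctan(486/5) ≈ 89.41°
pole (s+80): 80 + j486 → |·| = √(80²+486²) = √242596 ≈ 492.54, ∠ = arctan(486/80) ≈ 80.65°
|G| = 20 · 2.4189e+05 / 2.3939e+05 ≈ 20.209
Gain = 20 log₁₀(20.209) ≈ 26.11 dB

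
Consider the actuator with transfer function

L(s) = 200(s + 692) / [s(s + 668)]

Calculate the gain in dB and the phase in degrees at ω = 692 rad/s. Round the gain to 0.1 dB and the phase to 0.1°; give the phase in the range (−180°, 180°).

-10.6 dB, -91.0°

At s = jω = j692:
zero (s+692): 692 + j692 → |·| = √(692²+692²) = √957728 ≈ 978.64, ∠ = arctan(692/692) ≈ 45.00°
pole (s+668): 668 + j692 → |·| = √(668²+692²) = √925088 ≈ 961.81, ∠ = arctan(692/668) ≈ 46.01°
pole at origin: |s| = 692, ∠ = 90.00° (in denominator)
|L| = 200 · 978.64 / 6.6557e+05 ≈ 0.29408
Gain = 20 log₁₀(0.29408) ≈ -10.63 dB
∠L = 45.00° − 136.01° = -91.01°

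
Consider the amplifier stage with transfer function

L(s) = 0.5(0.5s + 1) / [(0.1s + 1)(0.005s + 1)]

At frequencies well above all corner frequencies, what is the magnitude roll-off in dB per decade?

-20 dB/decade

Each pole contributes −20 dB/decade at high frequency; each zero contributes +20 dB/decade.
Net: 1 zero(s) − 2 pole(s) → -20 dB/decade.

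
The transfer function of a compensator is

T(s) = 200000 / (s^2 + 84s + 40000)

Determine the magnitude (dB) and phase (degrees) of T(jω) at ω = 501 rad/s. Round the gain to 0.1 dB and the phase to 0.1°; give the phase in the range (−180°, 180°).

At s = jω = j501:
quadratic: (j501)² + 84·j501 + 40000 = -211001 + j42084 → |·| ≈ 2.1516e+05, ∠ ≈ 168.72°
|T| = 200000 / 2.1516e+05 ≈ 0.92954
Gain = 20 log₁₀(0.92954) ≈ -0.63 dB
∠T = 0.00° − 168.72° = -168.72°

-0.6 dB, -168.7°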